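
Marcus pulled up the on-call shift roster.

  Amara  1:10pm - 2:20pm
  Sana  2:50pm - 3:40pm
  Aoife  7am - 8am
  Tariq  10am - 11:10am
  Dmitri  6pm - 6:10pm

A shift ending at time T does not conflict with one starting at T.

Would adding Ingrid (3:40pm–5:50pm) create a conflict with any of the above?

No — it doesn't clash with anything

Aoife: ends 8am at or before Ingrid starts 3:40pm → clear.
Tariq: ends 11:10am at or before Ingrid starts 3:40pm → clear.
Amara: ends 2:20pm at or before Ingrid starts 3:40pm → clear.
Sana: ends 3:40pm at or before Ingrid starts 3:40pm → clear.
Dmitri: starts 6pm at or after Ingrid ends 5:50pm → clear.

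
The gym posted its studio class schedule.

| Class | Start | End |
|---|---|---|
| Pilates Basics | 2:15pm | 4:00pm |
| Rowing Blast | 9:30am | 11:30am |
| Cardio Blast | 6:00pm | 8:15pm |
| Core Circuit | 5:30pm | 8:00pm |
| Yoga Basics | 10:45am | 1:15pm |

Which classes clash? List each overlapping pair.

Sorted by start: Rowing Blast, Yoga Basics, Pilates Basics, Core Circuit, Cardio Blast.
Yoga Basics starts before Rowing Blast ends → Rowing Blast and Yoga Basics overlap.
Pilates Basics starts after Rowing Blast ends, so Rowing Blast has no further overlaps.
Pilates Basics starts after Yoga Basics ends, so Yoga Basics has no further overlaps.
Core Circuit starts after Pilates Basics ends, so Pilates Basics has no further overlaps.
Cardio Blast starts before Core Circuit ends → Core Circuit and Cardio Blast overlap.

Cardio Blast & Core Circuit, Rowing Blast & Yoga Basics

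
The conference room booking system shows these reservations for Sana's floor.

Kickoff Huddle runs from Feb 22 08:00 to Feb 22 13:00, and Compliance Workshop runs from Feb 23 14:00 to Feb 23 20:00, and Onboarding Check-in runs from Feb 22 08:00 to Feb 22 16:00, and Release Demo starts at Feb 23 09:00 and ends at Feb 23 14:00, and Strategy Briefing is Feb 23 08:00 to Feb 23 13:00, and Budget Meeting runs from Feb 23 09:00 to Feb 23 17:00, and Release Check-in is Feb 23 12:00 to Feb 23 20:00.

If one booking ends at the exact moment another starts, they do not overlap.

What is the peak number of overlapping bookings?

Sort all start/end points and keep a running count:
Feb 22 08:00 start Kickoff Huddle → 1
Feb 22 08:00 start Onboarding Check-in → 2
Feb 22 13:00 end Kickoff Huddle → 1
Feb 22 16:00 end Onboarding Check-in → 0
Feb 23 08:00 start Strategy Briefing → 1
Feb 23 09:00 start Budget Meeting → 2
Feb 23 09:00 start Release Demo → 3
Feb 23 12:00 start Release Check-in → 4
Feb 23 13:00 end Strategy Briefing → 3
Feb 23 14:00 end Release Demo → 2
Feb 23 14:00 start Compliance Workshop → 3
Feb 23 17:00 end Budget Meeting → 2
Feb 23 20:00 end Compliance Workshop → 1
Feb 23 20:00 end Release Check-in → 0
Peak is 4, at Feb 23 12:00 (Budget Meeting, Release Check-in, Release Demo, Strategy Briefing).

4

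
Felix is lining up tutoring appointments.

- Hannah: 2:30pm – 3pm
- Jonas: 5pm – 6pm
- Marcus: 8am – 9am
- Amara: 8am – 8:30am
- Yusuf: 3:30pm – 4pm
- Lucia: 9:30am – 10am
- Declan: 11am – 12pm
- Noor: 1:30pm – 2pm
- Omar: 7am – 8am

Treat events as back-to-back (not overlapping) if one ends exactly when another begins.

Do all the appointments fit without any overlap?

No

Two intervals overlap when each starts before the other ends.
Sorted by start: Omar, Amara, Marcus, Lucia, Declan, Noor, Hannah, Yusuf, Jonas.
Amara starts exactly when Omar ends (back-to-back, no overlap); Omar is clear from here.
Marcus starts before Amara ends → Amara and Marcus overlap.
That's a conflict, so the schedule is not conflict-free.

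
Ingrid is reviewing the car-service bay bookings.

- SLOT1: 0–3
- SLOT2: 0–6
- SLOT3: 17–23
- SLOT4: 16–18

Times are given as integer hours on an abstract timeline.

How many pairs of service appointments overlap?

Two intervals overlap when each starts before the other ends.
Sorted by start: SLOT1, SLOT2, SLOT4, SLOT3.
SLOT2 starts before SLOT1 ends → SLOT1 and SLOT2 overlap.
SLOT4 starts after SLOT1 ends, so SLOT1 has no further overlaps.
SLOT4 starts after SLOT2 ends, so SLOT2 has no further overlaps.
SLOT3 starts before SLOT4 ends → SLOT4 and SLOT3 overlap.
Overlapping pairs: SLOT1 & SLOT2, SLOT3 & SLOT4 — 2 in total.

2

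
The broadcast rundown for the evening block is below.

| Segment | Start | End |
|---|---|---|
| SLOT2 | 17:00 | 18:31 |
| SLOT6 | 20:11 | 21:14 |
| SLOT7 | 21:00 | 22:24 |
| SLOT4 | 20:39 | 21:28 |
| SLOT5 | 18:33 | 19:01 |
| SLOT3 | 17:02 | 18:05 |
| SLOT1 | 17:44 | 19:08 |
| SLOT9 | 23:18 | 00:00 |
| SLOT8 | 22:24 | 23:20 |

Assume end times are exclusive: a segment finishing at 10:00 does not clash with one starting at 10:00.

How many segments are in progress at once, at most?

Walk through starts and ends in time order (an end at T is processed before a start at T):
17:00 start SLOT2 → 1
17:02 start SLOT3 → 2
17:44 start SLOT1 → 3
18:05 end SLOT3 → 2
18:31 end SLOT2 → 1
18:33 start SLOT5 → 2
19:01 end SLOT5 → 1
19:08 end SLOT1 → 0
20:11 start SLOT6 → 1
20:39 start SLOT4 → 2
21:00 start SLOT7 → 3
21:14 end SLOT6 → 2
21:28 end SLOT4 → 1
22:24 end SLOT7 → 0
22:24 start SLOT8 → 1
23:18 start SLOT9 → 2
23:20 end SLOT8 → 1
00:00 end SLOT9 → 0
Peak is 3, at 17:44 (SLOT1, SLOT2, SLOT3).

3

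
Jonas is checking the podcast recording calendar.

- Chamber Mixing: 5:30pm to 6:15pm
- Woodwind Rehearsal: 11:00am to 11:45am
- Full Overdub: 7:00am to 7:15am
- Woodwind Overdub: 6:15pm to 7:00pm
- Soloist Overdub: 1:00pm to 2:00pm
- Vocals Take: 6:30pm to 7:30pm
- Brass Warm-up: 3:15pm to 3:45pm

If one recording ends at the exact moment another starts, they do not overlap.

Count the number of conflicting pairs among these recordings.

Two intervals overlap when each starts before the other ends.
Sorted by start: Full Overdub, Woodwind Rehearsal, Soloist Overdub, Brass Warm-up, Chamber Mixing, Woodwind Overdub, Vocals Take.
Woodwind Rehearsal starts after Full Overdub ends; Full Overdub is clear from here.
Soloist Overdub starts after Woodwind Rehearsal ends; Woodwind Rehearsal is clear from here.
Brass Warm-up starts after Soloist Overdub ends; Soloist Overdub is clear from here.
Chamber Mixing starts after Brass Warm-up ends; Brass Warm-up is clear from here.
Woodwind Overdub starts exactly when Chamber Mixing ends (back-to-back, no overlap); Chamber Mixing is clear from here.
Vocals Take starts before Woodwind Overdub ends → Woodwind Overdub and Vocals Take overlap.
Overlapping pairs: Vocals Take & Woodwind Overdub — 1 in total.

1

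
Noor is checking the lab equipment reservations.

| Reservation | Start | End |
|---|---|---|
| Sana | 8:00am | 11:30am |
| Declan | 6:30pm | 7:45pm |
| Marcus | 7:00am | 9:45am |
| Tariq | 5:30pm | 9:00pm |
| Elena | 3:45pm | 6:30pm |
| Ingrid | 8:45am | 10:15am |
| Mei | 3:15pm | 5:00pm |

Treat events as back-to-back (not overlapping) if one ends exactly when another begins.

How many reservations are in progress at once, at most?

Walk through starts and ends in time order (an end at T is processed before a start at T):
7:00am start Marcus → 1
8:00am start Sana → 2
8:45am start Ingrid → 3
9:45am end Marcus → 2
10:15am end Ingrid → 1
11:30am end Sana → 0
3:15pm start Mei → 1
3:45pm start Elena → 2
5:00pm end Mei → 1
5:30pm start Tariq → 2
6:30pm end Elena → 1
6:30pm start Declan → 2
7:45pm end Declan → 1
9:00pm end Tariq → 0
Peak is 3, at 8:45am (Ingrid, Marcus, Sana).

3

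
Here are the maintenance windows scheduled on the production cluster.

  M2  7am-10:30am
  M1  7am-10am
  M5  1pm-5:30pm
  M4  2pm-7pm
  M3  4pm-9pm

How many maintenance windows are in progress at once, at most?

Sweep the timeline, counting +1 at each start and −1 at each end (ends before starts at a tie):
7am start M1 → 1
7am start M2 → 2
10am end M1 → 1
10:30am end M2 → 0
1pm start M5 → 1
2pm start M4 → 2
4pm start M3 → 3
5:30pm end M5 → 2
7pm end M4 → 1
9pm end M3 → 0
Peak is 3, at 4pm (M3, M4, M5).

3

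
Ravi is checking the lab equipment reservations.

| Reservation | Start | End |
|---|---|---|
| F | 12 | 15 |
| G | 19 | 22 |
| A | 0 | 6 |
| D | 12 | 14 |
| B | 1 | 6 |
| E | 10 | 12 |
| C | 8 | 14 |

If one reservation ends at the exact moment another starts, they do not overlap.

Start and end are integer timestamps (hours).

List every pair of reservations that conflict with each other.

Sorted by start: A, B, C, E, D, F, G.
B starts before A ends → A and B overlap.
C starts after A ends, so nothing later overlaps A either.
C starts after B ends, so nothing later overlaps B either.
E starts before C ends → C and E overlap.
D starts before C ends → C and D overlap.
F starts before C ends → C and F overlap.
G starts after C ends.
D starts exactly when E ends (back-to-back, no overlap), so nothing later overlaps E either.
F starts before D ends → D and F overlap.
G starts after D ends.
G starts after F ends.

A & B, C & D, C & E, C & F, D & F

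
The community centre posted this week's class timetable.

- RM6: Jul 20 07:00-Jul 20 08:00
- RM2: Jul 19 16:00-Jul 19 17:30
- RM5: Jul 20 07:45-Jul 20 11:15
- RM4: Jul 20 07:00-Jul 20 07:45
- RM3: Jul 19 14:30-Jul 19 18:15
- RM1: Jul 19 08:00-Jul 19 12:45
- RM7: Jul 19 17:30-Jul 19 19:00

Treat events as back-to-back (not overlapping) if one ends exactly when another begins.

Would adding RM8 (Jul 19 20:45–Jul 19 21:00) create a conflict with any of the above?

RM1: ends Jul 19 12:45 at or before RM8 starts Jul 19 20:45 → clear.
RM3: ends Jul 19 18:15 at or before RM8 starts Jul 19 20:45 → clear.
RM2: ends Jul 19 17:30 at or before RM8 starts Jul 19 20:45 → clear.
RM7: ends Jul 19 19:00 at or before RM8 starts Jul 19 20:45 → clear.
RM4: starts Jul 20 07:00 at or after RM8 ends Jul 19 21:00 → clear.
RM6: starts Jul 20 07:00 at or after RM8 ends Jul 19 21:00 → clear.
RM5: starts Jul 20 07:45 at or after RM8 ends Jul 19 21:00 → clear.

No — it doesn't clash with anything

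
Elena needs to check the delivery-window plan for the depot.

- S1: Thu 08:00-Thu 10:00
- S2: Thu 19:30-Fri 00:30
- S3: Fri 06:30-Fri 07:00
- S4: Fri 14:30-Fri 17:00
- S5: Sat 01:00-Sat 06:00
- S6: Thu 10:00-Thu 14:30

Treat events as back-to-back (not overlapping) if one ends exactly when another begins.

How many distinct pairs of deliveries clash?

Sorted by start: S1, S6, S2, S3, S4, S5.
S6 starts exactly when S1 ends (back-to-back, no overlap), so S1 has no further overlaps.
S2 starts after S6 ends, so S6 has no further overlaps.
S3 starts after S2 ends, so S2 has no further overlaps.
S4 starts after S3 ends, so S3 has no further overlaps.
S5 starts after S4 ends.
No pair overlaps.

0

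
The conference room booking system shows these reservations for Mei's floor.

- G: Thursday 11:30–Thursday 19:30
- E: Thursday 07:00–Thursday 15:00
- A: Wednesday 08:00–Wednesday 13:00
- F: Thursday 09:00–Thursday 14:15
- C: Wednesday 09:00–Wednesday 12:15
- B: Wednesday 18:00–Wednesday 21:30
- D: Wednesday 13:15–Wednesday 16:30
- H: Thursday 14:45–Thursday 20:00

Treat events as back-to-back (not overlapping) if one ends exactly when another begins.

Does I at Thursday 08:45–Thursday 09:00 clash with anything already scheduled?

A: ends Wednesday 13:00 at or before I starts Thursday 08:45 → clear.
C: ends Wednesday 12:15 at or before I starts Thursday 08:45 → clear.
D: ends Wednesday 16:30 at or before I starts Thursday 08:45 → clear.
B: ends Wednesday 21:30 at or before I starts Thursday 08:45 → clear.
E: starts Thursday 07:00 before I ends Thursday 09:00, and ends Thursday 15:00 after I starts Thursday 08:45 → overlap.
F: starts Thursday 09:00 at or after I ends Thursday 09:00 → clear.
G: starts Thursday 11:30 at or after I ends Thursday 09:00 → clear.
H: starts Thursday 14:45 at or after I ends Thursday 09:00 → clear.
I overlaps E.

Yes — it overlaps E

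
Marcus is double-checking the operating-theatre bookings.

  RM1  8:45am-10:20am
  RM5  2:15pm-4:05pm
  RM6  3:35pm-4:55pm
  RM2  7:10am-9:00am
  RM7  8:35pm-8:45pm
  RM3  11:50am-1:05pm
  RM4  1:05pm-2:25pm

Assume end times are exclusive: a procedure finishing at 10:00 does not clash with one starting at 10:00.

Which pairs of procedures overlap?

RM1 & RM2, RM4 & RM5, RM5 & RM6

Sorted by start: RM2, RM1, RM3, RM4, RM5, RM6, RM7.
RM1 starts before RM2 ends → RM2 and RM1 overlap.
RM3 starts after RM2 ends — done with RM2.
RM3 starts after RM1 ends — done with RM1.
RM4 starts exactly when RM3 ends (back-to-back, no overlap) — done with RM3.
RM5 starts before RM4 ends → RM4 and RM5 overlap.
RM6 starts after RM4 ends — done with RM4.
RM6 starts before RM5 ends → RM5 and RM6 overlap.
RM7 starts after RM5 ends.
RM7 starts after RM6 ends.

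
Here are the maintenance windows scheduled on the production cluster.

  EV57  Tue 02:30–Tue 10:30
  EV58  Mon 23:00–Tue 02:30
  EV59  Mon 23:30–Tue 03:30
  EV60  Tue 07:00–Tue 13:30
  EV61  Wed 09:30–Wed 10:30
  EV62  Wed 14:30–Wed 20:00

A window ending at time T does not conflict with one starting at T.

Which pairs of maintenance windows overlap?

EV57 & EV59, EV57 & EV60, EV58 & EV59

Sorted by start: EV58, EV59, EV57, EV60, EV61, EV62.
EV59 starts before EV58 ends → EV58 and EV59 overlap.
EV57 starts exactly when EV58 ends (back-to-back, no overlap), so nothing later overlaps EV58 either.
EV57 starts before EV59 ends → EV59 and EV57 overlap.
EV60 starts after EV59 ends, so nothing later overlaps EV59 either.
EV60 starts before EV57 ends → EV57 and EV60 overlap.
EV61 starts after EV57 ends, so nothing later overlaps EV57 either.
EV61 starts after EV60 ends, so nothing later overlaps EV60 either.
EV62 starts after EV61 ends.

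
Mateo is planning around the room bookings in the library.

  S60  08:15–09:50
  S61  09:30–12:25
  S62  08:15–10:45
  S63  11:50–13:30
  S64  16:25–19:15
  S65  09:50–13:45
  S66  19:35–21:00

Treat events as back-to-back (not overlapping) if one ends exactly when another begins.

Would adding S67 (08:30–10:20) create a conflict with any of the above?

Yes — it overlaps S60, S61, S62, S65

S60: starts 08:15 before S67 ends 10:20, and ends 09:50 after S67 starts 08:30 → overlap.
S62: starts 08:15 before S67 ends 10:20, and ends 10:45 after S67 starts 08:30 → overlap.
S61: starts 09:30 before S67 ends 10:20, and ends 12:25 after S67 starts 08:30 → overlap.
S65: starts 09:50 before S67 ends 10:20, and ends 13:45 after S67 starts 08:30 → overlap.
S63: starts 11:50 at or after S67 ends 10:20 → clear.
S64: starts 16:25 at or after S67 ends 10:20 → clear.
S66: starts 19:35 at or after S67 ends 10:20 → clear.
S67 overlaps S60, S61, S62, S65.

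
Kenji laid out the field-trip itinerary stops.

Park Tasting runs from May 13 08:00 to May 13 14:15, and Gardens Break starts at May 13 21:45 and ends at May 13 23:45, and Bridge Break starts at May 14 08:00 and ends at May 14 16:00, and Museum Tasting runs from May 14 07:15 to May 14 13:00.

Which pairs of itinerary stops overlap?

Bridge Break & Museum Tasting

Sorted by start: Park Tasting, Gardens Break, Museum Tasting, Bridge Break.
Gardens Break starts after Park Tasting ends, so Park Tasting has no further overlaps.
Museum Tasting starts after Gardens Break ends, so Gardens Break has no further overlaps.
Bridge Break starts before Museum Tasting ends → Museum Tasting and Bridge Break overlap.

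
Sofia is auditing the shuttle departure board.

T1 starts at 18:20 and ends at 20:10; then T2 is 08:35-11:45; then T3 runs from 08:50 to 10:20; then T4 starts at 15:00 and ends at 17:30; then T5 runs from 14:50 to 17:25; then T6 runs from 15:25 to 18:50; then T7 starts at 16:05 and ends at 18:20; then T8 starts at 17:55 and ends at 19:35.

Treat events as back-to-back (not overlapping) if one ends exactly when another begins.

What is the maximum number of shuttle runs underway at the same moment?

Sweep the timeline, counting +1 at each start and −1 at each end (ends before starts at a tie):
08:35 start T2 → 1
08:50 start T3 → 2
10:20 end T3 → 1
11:45 end T2 → 0
14:50 start T5 → 1
15:00 start T4 → 2
15:25 start T6 → 3
16:05 start T7 → 4
17:25 end T5 → 3
17:30 end T4 → 2
17:55 start T8 → 3
18:20 end T7 → 2
18:20 start T1 → 3
18:50 end T6 → 2
19:35 end T8 → 1
20:10 end T1 → 0
Peak is 4, at 16:05 (T4, T5, T6, T7).

4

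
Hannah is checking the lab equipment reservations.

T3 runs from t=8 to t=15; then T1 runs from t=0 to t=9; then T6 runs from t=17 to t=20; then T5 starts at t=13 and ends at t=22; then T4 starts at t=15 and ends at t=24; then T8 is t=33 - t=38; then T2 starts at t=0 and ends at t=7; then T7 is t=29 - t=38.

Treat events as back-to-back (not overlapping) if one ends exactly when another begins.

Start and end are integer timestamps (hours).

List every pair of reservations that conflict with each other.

Sorted by start: T1, T2, T3, T5, T4, T6, T7, T8.
T2 starts before T1 ends → T1 and T2 overlap.
T3 starts before T1 ends → T1 and T3 overlap.
T5 starts after T1 ends, so nothing later overlaps T1 either.
T3 starts after T2 ends, so nothing later overlaps T2 either.
T5 starts before T3 ends → T3 and T5 overlap.
T4 starts exactly when T3 ends (back-to-back, no overlap), so nothing later overlaps T3 either.
T4 starts before T5 ends → T5 and T4 overlap.
T6 starts before T5 ends → T5 and T6 overlap.
T7 starts after T5 ends, so nothing later overlaps T5 either.
T6 starts before T4 ends → T4 and T6 overlap.
T7 starts after T4 ends, so nothing later overlaps T4 either.
T7 starts after T6 ends, so nothing later overlaps T6 either.
T8 starts before T7 ends → T7 and T8 overlap.

T1 & T2, T1 & T3, T3 & T5, T4 & T5, T4 & T6, T5 & T6, T7 & T8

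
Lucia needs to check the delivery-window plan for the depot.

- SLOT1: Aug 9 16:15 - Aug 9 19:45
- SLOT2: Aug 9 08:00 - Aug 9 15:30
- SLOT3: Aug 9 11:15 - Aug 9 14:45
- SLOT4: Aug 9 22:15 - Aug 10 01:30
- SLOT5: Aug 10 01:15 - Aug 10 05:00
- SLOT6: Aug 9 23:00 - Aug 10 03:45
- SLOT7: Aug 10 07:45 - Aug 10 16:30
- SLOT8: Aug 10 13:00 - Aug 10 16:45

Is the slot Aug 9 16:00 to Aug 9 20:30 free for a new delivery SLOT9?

SLOT2: ends Aug 9 15:30 at or before SLOT9 starts Aug 9 16:00 → clear.
SLOT3: ends Aug 9 14:45 at or before SLOT9 starts Aug 9 16:00 → clear.
SLOT1: starts Aug 9 16:15 before SLOT9 ends Aug 9 20:30, and ends Aug 9 19:45 after SLOT9 starts Aug 9 16:00 → overlap.
SLOT4: starts Aug 9 22:15 at or after SLOT9 ends Aug 9 20:30 → clear.
SLOT6: starts Aug 9 23:00 at or after SLOT9 ends Aug 9 20:30 → clear.
SLOT5: starts Aug 10 01:15 at or after SLOT9 ends Aug 9 20:30 → clear.
SLOT7: starts Aug 10 07:45 at or after SLOT9 ends Aug 9 20:30 → clear.
SLOT8: starts Aug 10 13:00 at or after SLOT9 ends Aug 9 20:30 → clear.
SLOT9 overlaps SLOT1.

No — it overlaps SLOT1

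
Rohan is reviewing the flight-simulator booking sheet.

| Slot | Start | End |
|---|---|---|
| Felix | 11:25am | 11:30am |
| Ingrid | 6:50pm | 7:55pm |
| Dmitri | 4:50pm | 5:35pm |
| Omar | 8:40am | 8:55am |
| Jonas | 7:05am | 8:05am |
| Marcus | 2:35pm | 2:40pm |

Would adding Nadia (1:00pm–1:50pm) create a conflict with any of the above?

Jonas: ends 8:05am at or before Nadia starts 1:00pm → clear.
Omar: ends 8:55am at or before Nadia starts 1:00pm → clear.
Felix: ends 11:30am at or before Nadia starts 1:00pm → clear.
Marcus: starts 2:35pm at or after Nadia ends 1:50pm → clear.
Dmitri: starts 4:50pm at or after Nadia ends 1:50pm → clear.
Ingrid: starts 6:50pm at or after Nadia ends 1:50pm → clear.

No — it doesn't clash with anything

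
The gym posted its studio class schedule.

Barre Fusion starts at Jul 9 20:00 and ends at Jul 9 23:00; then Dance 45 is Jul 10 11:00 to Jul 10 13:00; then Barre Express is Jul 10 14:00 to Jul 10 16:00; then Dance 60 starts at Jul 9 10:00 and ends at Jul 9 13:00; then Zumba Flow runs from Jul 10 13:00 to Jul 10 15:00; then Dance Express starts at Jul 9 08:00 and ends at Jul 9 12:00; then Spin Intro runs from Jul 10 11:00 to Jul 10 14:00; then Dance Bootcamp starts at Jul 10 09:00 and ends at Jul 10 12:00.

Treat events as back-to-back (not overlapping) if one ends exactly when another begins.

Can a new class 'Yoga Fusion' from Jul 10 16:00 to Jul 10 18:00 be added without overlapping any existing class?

Dance Express: ends Jul 9 12:00 at or before Yoga Fusion starts Jul 10 16:00 → clear.
Dance 60: ends Jul 9 13:00 at or before Yoga Fusion starts Jul 10 16:00 → clear.
Barre Fusion: ends Jul 9 23:00 at or before Yoga Fusion starts Jul 10 16:00 → clear.
Dance Bootcamp: ends Jul 10 12:00 at or before Yoga Fusion starts Jul 10 16:00 → clear.
Dance 45: ends Jul 10 13:00 at or before Yoga Fusion starts Jul 10 16:00 → clear.
Spin Intro: ends Jul 10 14:00 at or before Yoga Fusion starts Jul 10 16:00 → clear.
Zumba Flow: ends Jul 10 15:00 at or before Yoga Fusion starts Jul 10 16:00 → clear.
Barre Express: ends Jul 10 16:00 at or before Yoga Fusion starts Jul 10 16:00 → clear.

Yes — the slot is free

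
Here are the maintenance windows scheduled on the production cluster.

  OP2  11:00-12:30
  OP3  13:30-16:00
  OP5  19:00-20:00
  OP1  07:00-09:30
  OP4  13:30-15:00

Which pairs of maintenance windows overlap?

Two intervals overlap when each starts before the other ends.
Sorted by start: OP1, OP2, OP3, OP4, OP5.
OP2 starts after OP1 ends, so OP1 has no further overlaps.
OP3 starts after OP2 ends, so OP2 has no further overlaps.
OP4 starts before OP3 ends → OP3 and OP4 overlap.
OP5 starts after OP3 ends.
OP5 starts after OP4 ends.

OP3 & OP4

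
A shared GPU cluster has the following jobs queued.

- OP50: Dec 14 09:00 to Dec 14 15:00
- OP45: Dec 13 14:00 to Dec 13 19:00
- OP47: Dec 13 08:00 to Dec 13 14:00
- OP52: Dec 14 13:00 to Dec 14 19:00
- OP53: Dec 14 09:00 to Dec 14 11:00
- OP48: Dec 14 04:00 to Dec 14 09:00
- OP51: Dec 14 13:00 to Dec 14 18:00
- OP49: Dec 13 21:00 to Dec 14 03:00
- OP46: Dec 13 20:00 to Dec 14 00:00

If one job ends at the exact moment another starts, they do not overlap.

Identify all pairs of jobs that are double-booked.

OP46 & OP49, OP50 & OP51, OP50 & OP52, OP50 & OP53, OP51 & OP52

Sorted by start: OP47, OP45, OP46, OP49, OP48, OP50, OP53, OP51, OP52.
OP45 starts exactly when OP47 ends (back-to-back, no overlap) — done with OP47.
OP46 starts after OP45 ends — done with OP45.
OP49 starts before OP46 ends → OP46 and OP49 overlap.
OP48 starts after OP46 ends — done with OP46.
OP48 starts after OP49 ends — done with OP49.
OP50 starts exactly when OP48 ends (back-to-back, no overlap) — done with OP48.
OP53 starts before OP50 ends → OP50 and OP53 overlap.
OP51 starts before OP50 ends → OP50 and OP51 overlap.
OP52 starts before OP50 ends → OP50 and OP52 overlap.
OP51 starts after OP53 ends — done with OP53.
OP52 starts before OP51 ends → OP51 and OP52 overlap.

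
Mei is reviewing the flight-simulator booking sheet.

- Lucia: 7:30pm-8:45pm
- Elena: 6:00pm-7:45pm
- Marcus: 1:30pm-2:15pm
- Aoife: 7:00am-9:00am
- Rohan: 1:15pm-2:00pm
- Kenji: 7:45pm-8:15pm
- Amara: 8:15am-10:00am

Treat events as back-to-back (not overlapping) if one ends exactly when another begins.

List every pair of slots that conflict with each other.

Amara & Aoife, Elena & Lucia, Kenji & Lucia, Marcus & Rohan

Sorted by start: Aoife, Amara, Rohan, Marcus, Elena, Lucia, Kenji.
Amara starts before Aoife ends → Aoife and Amara overlap.
Rohan starts after Aoife ends, so nothing later overlaps Aoife either.
Rohan starts after Amara ends, so nothing later overlaps Amara either.
Marcus starts before Rohan ends → Rohan and Marcus overlap.
Elena starts after Rohan ends, so nothing later overlaps Rohan either.
Elena starts after Marcus ends, so nothing later overlaps Marcus either.
Lucia starts before Elena ends → Elena and Lucia overlap.
Kenji starts exactly when Elena ends (back-to-back, no overlap).
Kenji starts before Lucia ends → Lucia and Kenji overlap.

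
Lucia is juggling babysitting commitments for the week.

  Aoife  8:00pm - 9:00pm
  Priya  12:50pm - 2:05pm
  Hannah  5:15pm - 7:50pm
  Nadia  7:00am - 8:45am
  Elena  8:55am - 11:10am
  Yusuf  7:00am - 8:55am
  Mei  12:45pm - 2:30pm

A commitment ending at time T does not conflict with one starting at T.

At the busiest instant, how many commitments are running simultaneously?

Walk through starts and ends in time order (an end at T is processed before a start at T):
7:00am start Nadia → 1
7:00am start Yusuf → 2
8:45am end Nadia → 1
8:55am end Yusuf → 0
8:55am start Elena → 1
11:10am end Elena → 0
12:45pm start Mei → 1
12:50pm start Priya → 2
2:05pm end Priya → 1
2:30pm end Mei → 0
5:15pm start Hannah → 1
7:50pm end Hannah → 0
8:00pm start Aoife → 1
9:00pm end Aoife → 0
Peak is 2, at 7:00am (Nadia, Yusuf).

2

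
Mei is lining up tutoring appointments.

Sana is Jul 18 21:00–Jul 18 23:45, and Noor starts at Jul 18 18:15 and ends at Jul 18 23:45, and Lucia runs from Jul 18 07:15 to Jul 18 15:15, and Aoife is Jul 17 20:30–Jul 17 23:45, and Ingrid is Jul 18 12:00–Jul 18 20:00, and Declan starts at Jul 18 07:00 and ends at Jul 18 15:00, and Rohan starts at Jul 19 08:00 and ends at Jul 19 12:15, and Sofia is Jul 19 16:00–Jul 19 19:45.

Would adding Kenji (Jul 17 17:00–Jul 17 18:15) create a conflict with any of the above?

No — it doesn't clash with anything

Aoife: starts Jul 17 20:30 at or after Kenji ends Jul 17 18:15 → clear.
Declan: starts Jul 18 07:00 at or after Kenji ends Jul 17 18:15 → clear.
Lucia: starts Jul 18 07:15 at or after Kenji ends Jul 17 18:15 → clear.
Ingrid: starts Jul 18 12:00 at or after Kenji ends Jul 17 18:15 → clear.
Noor: starts Jul 18 18:15 at or after Kenji ends Jul 17 18:15 → clear.
Sana: starts Jul 18 21:00 at or after Kenji ends Jul 17 18:15 → clear.
Rohan: starts Jul 19 08:00 at or after Kenji ends Jul 17 18:15 → clear.
Sofia: starts Jul 19 16:00 at or after Kenji ends Jul 17 18:15 → clear.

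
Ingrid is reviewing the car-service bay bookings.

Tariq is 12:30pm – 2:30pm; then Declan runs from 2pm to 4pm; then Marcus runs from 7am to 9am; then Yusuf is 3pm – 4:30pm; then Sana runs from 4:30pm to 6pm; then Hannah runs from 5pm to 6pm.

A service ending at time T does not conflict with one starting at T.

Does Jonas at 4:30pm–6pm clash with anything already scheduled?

Yes — it overlaps Hannah, Sana

Marcus: ends 9am at or before Jonas starts 4:30pm → clear.
Tariq: ends 2:30pm at or before Jonas starts 4:30pm → clear.
Declan: ends 4pm at or before Jonas starts 4:30pm → clear.
Yusuf: ends 4:30pm at or before Jonas starts 4:30pm → clear.
Sana: starts 4:30pm before Jonas ends 6pm, and ends 6pm after Jonas starts 4:30pm → overlap.
Hannah: starts 5pm before Jonas ends 6pm, and ends 6pm after Jonas starts 4:30pm → overlap.
Jonas overlaps Sana, Hannah.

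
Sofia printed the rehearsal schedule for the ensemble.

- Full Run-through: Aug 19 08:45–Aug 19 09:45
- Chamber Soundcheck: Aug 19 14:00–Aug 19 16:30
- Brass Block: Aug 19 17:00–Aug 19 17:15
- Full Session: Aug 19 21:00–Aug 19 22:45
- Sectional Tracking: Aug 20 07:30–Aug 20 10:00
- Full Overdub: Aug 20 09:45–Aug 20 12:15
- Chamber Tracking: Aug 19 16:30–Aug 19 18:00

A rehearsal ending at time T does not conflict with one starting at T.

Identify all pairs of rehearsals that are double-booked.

Brass Block & Chamber Tracking, Full Overdub & Sectional Tracking

Sorted by start: Full Run-through, Chamber Soundcheck, Chamber Tracking, Brass Block, Full Session, Sectional Tracking, Full Overdub.
Chamber Soundcheck starts after Full Run-through ends — done with Full Run-through.
Chamber Tracking starts exactly when Chamber Soundcheck ends (back-to-back, no overlap) — done with Chamber Soundcheck.
Brass Block starts before Chamber Tracking ends → Chamber Tracking and Brass Block overlap.
Full Session starts after Chamber Tracking ends — done with Chamber Tracking.
Full Session starts after Brass Block ends — done with Brass Block.
Sectional Tracking starts after Full Session ends — done with Full Session.
Full Overdub starts before Sectional Tracking ends → Sectional Tracking and Full Overdub overlap.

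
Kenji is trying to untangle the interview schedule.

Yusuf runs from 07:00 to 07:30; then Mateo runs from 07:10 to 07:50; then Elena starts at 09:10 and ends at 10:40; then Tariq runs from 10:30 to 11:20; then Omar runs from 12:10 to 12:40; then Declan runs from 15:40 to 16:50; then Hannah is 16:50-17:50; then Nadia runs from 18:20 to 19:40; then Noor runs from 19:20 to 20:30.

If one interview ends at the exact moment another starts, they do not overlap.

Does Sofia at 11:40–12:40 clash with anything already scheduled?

Yes — it overlaps Omar

Yusuf: ends 07:30 at or before Sofia starts 11:40 → clear.
Mateo: ends 07:50 at or before Sofia starts 11:40 → clear.
Elena: ends 10:40 at or before Sofia starts 11:40 → clear.
Tariq: ends 11:20 at or before Sofia starts 11:40 → clear.
Omar: starts 12:10 before Sofia ends 12:40, and ends 12:40 after Sofia starts 11:40 → overlap.
Declan: starts 15:40 at or after Sofia ends 12:40 → clear.
Hannah: starts 16:50 at or after Sofia ends 12:40 → clear.
Nadia: starts 18:20 at or after Sofia ends 12:40 → clear.
Noor: starts 19:20 at or after Sofia ends 12:40 → clear.
Sofia overlaps Omar.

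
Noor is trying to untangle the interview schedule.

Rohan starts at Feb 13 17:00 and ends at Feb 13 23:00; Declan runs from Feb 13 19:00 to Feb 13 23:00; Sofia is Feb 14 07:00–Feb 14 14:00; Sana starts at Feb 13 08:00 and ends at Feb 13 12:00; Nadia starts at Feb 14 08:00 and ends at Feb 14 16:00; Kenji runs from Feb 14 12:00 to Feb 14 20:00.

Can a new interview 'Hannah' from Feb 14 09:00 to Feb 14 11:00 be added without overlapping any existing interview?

Sana: ends Feb 13 12:00 at or before Hannah starts Feb 14 09:00 → clear.
Rohan: ends Feb 13 23:00 at or before Hannah starts Feb 14 09:00 → clear.
Declan: ends Feb 13 23:00 at or before Hannah starts Feb 14 09:00 → clear.
Sofia: starts Feb 14 07:00 before Hannah ends Feb 14 11:00, and ends Feb 14 14:00 after Hannah starts Feb 14 09:00 → overlap.
Nadia: starts Feb 14 08:00 before Hannah ends Feb 14 11:00, and ends Feb 14 16:00 after Hannah starts Feb 14 09:00 → overlap.
Kenji: starts Feb 14 12:00 at or after Hannah ends Feb 14 11:00 → clear.
Hannah overlaps Sofia, Nadia.

No — it overlaps Nadia, Sofia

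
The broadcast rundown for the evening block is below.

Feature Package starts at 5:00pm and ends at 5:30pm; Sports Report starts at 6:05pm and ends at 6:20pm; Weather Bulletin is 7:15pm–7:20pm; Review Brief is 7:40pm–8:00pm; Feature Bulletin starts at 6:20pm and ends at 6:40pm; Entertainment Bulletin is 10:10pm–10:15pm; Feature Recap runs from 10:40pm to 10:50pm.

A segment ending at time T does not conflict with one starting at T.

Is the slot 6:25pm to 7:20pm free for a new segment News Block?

Feature Package: ends 5:30pm at or before News Block starts 6:25pm → clear.
Sports Report: ends 6:20pm at or before News Block starts 6:25pm → clear.
Feature Bulletin: starts 6:20pm before News Block ends 7:20pm, and ends 6:40pm after News Block starts 6:25pm → overlap.
Weather Bulletin: starts 7:15pm before News Block ends 7:20pm, and ends 7:20pm after News Block starts 6:25pm → overlap.
Review Brief: starts 7:40pm at or after News Block ends 7:20pm → clear.
Entertainment Bulletin: starts 10:10pm at or after News Block ends 7:20pm → clear.
Feature Recap: starts 10:40pm at or after News Block ends 7:20pm → clear.
News Block overlaps Weather Bulletin, Feature Bulletin.

No — it overlaps Feature Bulletin, Weather Bulletin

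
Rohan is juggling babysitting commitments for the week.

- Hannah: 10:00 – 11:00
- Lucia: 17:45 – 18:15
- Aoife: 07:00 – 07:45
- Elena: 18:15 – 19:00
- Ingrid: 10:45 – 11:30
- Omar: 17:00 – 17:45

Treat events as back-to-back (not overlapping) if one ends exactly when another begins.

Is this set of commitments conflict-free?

No

Check each pair: they overlap iff neither finishes before the other starts.
Sorted by start: Aoife, Hannah, Ingrid, Omar, Lucia, Elena.
Hannah starts after Aoife ends, so Aoife has no further overlaps.
Ingrid starts before Hannah ends → Hannah and Ingrid overlap.
That's a conflict, so the schedule is not conflict-free.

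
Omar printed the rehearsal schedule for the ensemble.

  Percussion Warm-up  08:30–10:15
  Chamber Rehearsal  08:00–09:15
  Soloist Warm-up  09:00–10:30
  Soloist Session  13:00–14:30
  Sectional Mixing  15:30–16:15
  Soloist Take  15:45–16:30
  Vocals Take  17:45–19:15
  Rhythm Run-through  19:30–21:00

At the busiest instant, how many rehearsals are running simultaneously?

3

Sort all start/end points and keep a running count:
08:00 start Chamber Rehearsal → 1
08:30 start Percussion Warm-up → 2
09:00 start Soloist Warm-up → 3
09:15 end Chamber Rehearsal → 2
10:15 end Percussion Warm-up → 1
10:30 end Soloist Warm-up → 0
13:00 start Soloist Session → 1
14:30 end Soloist Session → 0
15:30 start Sectional Mixing → 1
15:45 start Soloist Take → 2
16:15 end Sectional Mixing → 1
16:30 end Soloist Take → 0
17:45 start Vocals Take → 1
19:15 end Vocals Take → 0
19:30 start Rhythm Run-through → 1
21:00 end Rhythm Run-through → 0
Peak is 3, at 09:00 (Chamber Rehearsal, Percussion Warm-up, Soloist Warm-up).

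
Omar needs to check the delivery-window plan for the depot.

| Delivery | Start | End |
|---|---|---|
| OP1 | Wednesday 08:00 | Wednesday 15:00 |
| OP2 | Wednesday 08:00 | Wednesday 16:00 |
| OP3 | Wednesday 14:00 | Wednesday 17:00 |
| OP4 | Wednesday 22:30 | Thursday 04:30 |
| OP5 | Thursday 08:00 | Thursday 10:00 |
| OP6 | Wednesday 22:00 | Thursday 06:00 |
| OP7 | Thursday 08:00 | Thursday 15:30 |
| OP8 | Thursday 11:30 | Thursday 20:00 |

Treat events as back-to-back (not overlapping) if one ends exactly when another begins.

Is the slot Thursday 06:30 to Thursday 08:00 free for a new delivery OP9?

OP1: ends Wednesday 15:00 at or before OP9 starts Thursday 06:30 → clear.
OP2: ends Wednesday 16:00 at or before OP9 starts Thursday 06:30 → clear.
OP3: ends Wednesday 17:00 at or before OP9 starts Thursday 06:30 → clear.
OP6: ends Thursday 06:00 at or before OP9 starts Thursday 06:30 → clear.
OP4: ends Thursday 04:30 at or before OP9 starts Thursday 06:30 → clear.
OP5: starts Thursday 08:00 at or after OP9 ends Thursday 08:00 → clear.
OP7: starts Thursday 08:00 at or after OP9 ends Thursday 08:00 → clear.
OP8: starts Thursday 11:30 at or after OP9 ends Thursday 08:00 → clear.

Yes — the slot is free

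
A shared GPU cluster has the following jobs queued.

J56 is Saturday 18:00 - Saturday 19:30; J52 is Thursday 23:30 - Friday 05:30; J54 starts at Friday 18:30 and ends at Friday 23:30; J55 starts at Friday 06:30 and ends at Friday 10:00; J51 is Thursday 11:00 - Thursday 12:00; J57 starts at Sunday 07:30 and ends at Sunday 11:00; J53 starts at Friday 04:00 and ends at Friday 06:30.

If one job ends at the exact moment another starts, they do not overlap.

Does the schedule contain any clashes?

Yes

Two intervals overlap when each starts before the other ends.
Sorted by start: J51, J52, J53, J55, J54, J56, J57.
J52 starts after J51 ends, so J51 has no further overlaps.
J53 starts before J52 ends → J52 and J53 overlap.
That's a conflict, so the schedule is not conflict-free.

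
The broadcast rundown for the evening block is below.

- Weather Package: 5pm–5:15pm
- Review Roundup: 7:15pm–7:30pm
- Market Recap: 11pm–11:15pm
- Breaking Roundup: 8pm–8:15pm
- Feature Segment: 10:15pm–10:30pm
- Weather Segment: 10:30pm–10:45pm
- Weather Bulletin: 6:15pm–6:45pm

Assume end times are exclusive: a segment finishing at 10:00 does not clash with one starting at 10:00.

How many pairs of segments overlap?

0

Sorted by start: Weather Package, Weather Bulletin, Review Roundup, Breaking Roundup, Feature Segment, Weather Segment, Market Recap.
Weather Bulletin starts after Weather Package ends; Weather Package is clear from here.
Review Roundup starts after Weather Bulletin ends; Weather Bulletin is clear from here.
Breaking Roundup starts after Review Roundup ends; Review Roundup is clear from here.
Feature Segment starts after Breaking Roundup ends; Breaking Roundup is clear from here.
Weather Segment starts exactly when Feature Segment ends (back-to-back, no overlap); Feature Segment is clear from here.
Market Recap starts after Weather Segment ends.
No pair overlaps.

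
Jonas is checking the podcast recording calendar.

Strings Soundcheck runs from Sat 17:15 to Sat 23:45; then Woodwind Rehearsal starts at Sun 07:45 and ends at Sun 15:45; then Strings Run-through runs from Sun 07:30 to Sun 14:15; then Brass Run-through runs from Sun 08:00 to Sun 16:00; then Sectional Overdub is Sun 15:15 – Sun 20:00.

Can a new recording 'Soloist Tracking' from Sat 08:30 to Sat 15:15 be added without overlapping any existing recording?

Strings Soundcheck: starts Sat 17:15 at or after Soloist Tracking ends Sat 15:15 → clear.
Strings Run-through: starts Sun 07:30 at or after Soloist Tracking ends Sat 15:15 → clear.
Woodwind Rehearsal: starts Sun 07:45 at or after Soloist Tracking ends Sat 15:15 → clear.
Brass Run-through: starts Sun 08:00 at or after Soloist Tracking ends Sat 15:15 → clear.
Sectional Overdub: starts Sun 15:15 at or after Soloist Tracking ends Sat 15:15 → clear.

Yes — the slot is free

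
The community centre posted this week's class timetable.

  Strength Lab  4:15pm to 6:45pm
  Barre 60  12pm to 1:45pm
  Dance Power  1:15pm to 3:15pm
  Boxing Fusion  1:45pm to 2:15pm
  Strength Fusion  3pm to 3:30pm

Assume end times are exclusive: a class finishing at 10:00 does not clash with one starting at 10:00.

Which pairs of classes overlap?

Two intervals overlap when each starts before the other ends.
Sorted by start: Barre 60, Dance Power, Boxing Fusion, Strength Fusion, Strength Lab.
Dance Power starts before Barre 60 ends → Barre 60 and Dance Power overlap.
Boxing Fusion starts exactly when Barre 60 ends (back-to-back, no overlap); Barre 60 is clear from here.
Boxing Fusion starts before Dance Power ends → Dance Power and Boxing Fusion overlap.
Strength Fusion starts before Dance Power ends → Dance Power and Strength Fusion overlap.
Strength Lab starts after Dance Power ends.
Strength Fusion starts after Boxing Fusion ends; Boxing Fusion is clear from here.
Strength Lab starts after Strength Fusion ends.

Barre 60 & Dance Power, Boxing Fusion & Dance Power, Dance Power & Strength Fusion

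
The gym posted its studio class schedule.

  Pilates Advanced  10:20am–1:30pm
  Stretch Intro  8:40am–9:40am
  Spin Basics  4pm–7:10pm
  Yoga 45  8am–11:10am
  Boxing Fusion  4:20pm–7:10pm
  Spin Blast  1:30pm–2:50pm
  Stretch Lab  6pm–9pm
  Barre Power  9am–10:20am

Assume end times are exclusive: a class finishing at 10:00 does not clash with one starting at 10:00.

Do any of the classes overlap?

Yes

Check each pair: they overlap iff neither finishes before the other starts.
Sorted by start: Yoga 45, Stretch Intro, Barre Power, Pilates Advanced, Spin Blast, Spin Basics, Boxing Fusion, Stretch Lab.
Stretch Intro starts before Yoga 45 ends → Yoga 45 and Stretch Intro overlap.
That's a conflict, so the schedule is not conflict-free.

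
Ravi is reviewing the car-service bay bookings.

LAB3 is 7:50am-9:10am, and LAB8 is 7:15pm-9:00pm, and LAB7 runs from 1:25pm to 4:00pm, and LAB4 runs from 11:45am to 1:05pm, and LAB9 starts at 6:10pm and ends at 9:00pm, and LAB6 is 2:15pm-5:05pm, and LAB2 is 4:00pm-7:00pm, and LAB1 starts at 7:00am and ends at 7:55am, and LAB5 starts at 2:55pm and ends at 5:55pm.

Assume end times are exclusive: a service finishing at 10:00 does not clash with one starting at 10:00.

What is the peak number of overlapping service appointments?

3

Sweep the timeline, counting +1 at each start and −1 at each end (ends before starts at a tie):
7:00am start LAB1 → 1
7:50am start LAB3 → 2
7:55am end LAB1 → 1
9:10am end LAB3 → 0
11:45am start LAB4 → 1
1:05pm end LAB4 → 0
1:25pm start LAB7 → 1
2:15pm start LAB6 → 2
2:55pm start LAB5 → 3
4:00pm end LAB7 → 2
4:00pm start LAB2 → 3
5:05pm end LAB6 → 2
5:55pm end LAB5 → 1
6:10pm start LAB9 → 2
7:00pm end LAB2 → 1
7:15pm start LAB8 → 2
9:00pm end LAB8 → 1
9:00pm end LAB9 → 0
Peak is 3, at 2:55pm (LAB5, LAB6, LAB7).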